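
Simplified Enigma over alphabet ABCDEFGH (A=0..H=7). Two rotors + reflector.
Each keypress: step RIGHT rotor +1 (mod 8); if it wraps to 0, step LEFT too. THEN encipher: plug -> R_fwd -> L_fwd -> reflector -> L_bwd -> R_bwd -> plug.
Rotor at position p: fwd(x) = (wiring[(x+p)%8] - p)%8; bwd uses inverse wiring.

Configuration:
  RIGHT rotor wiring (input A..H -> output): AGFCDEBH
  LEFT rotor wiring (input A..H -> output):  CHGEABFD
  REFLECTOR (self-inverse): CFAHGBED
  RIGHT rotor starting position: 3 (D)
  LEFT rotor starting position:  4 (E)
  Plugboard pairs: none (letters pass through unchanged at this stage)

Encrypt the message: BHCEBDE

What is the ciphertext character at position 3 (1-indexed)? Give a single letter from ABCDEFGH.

Char 1 ('B'): step: R->4, L=4; B->plug->B->R->A->L->E->refl->G->L'->E->R'->E->plug->E
Char 2 ('H'): step: R->5, L=4; H->plug->H->R->G->L->C->refl->A->L'->H->R'->A->plug->A
Char 3 ('C'): step: R->6, L=4; C->plug->C->R->C->L->B->refl->F->L'->B->R'->B->plug->B

B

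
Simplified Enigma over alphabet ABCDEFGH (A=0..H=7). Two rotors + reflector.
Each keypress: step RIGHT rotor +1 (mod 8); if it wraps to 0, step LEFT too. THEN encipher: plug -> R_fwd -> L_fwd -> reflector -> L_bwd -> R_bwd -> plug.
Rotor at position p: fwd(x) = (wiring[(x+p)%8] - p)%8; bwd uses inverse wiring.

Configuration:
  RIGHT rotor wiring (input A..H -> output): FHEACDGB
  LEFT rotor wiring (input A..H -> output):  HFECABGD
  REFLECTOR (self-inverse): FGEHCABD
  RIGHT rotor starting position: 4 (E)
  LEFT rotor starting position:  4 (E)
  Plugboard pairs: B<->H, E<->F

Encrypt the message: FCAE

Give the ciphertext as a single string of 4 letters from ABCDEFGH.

Answer: DBCD

Derivation:
Char 1 ('F'): step: R->5, L=4; F->plug->E->R->C->L->C->refl->E->L'->A->R'->D->plug->D
Char 2 ('C'): step: R->6, L=4; C->plug->C->R->H->L->G->refl->B->L'->F->R'->H->plug->B
Char 3 ('A'): step: R->7, L=4; A->plug->A->R->C->L->C->refl->E->L'->A->R'->C->plug->C
Char 4 ('E'): step: R->0, L->5 (L advanced); E->plug->F->R->D->L->C->refl->E->L'->A->R'->D->plug->D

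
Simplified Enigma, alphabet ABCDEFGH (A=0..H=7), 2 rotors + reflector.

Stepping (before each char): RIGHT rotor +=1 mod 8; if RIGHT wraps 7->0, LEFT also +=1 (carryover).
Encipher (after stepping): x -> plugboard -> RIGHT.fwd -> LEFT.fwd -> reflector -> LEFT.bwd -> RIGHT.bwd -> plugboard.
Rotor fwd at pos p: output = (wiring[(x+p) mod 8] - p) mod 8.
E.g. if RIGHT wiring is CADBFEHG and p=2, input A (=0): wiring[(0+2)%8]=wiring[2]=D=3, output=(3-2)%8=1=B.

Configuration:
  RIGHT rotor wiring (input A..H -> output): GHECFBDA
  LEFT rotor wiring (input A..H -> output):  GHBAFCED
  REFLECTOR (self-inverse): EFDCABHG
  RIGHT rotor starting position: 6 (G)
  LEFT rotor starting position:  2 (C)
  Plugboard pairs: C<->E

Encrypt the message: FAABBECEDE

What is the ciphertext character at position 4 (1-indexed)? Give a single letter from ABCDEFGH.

Char 1 ('F'): step: R->7, L=2; F->plug->F->R->G->L->E->refl->A->L'->D->R'->E->plug->C
Char 2 ('A'): step: R->0, L->3 (L advanced); A->plug->A->R->G->L->E->refl->A->L'->E->R'->C->plug->E
Char 3 ('A'): step: R->1, L=3; A->plug->A->R->G->L->E->refl->A->L'->E->R'->D->plug->D
Char 4 ('B'): step: R->2, L=3; B->plug->B->R->A->L->F->refl->B->L'->D->R'->C->plug->E

E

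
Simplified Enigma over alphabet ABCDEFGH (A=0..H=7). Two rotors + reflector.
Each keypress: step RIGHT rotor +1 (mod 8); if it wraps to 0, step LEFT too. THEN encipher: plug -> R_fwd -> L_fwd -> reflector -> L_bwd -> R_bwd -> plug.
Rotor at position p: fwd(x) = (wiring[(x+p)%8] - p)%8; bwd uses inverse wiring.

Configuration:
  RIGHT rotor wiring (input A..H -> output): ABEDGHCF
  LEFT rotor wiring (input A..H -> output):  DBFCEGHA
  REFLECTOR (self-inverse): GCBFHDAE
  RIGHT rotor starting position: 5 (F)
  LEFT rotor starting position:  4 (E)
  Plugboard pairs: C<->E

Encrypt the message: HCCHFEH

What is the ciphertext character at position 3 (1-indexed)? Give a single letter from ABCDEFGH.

Char 1 ('H'): step: R->6, L=4; H->plug->H->R->B->L->C->refl->B->L'->G->R'->E->plug->C
Char 2 ('C'): step: R->7, L=4; C->plug->E->R->E->L->H->refl->E->L'->D->R'->H->plug->H
Char 3 ('C'): step: R->0, L->5 (L advanced); C->plug->E->R->G->L->F->refl->D->L'->C->R'->G->plug->G

G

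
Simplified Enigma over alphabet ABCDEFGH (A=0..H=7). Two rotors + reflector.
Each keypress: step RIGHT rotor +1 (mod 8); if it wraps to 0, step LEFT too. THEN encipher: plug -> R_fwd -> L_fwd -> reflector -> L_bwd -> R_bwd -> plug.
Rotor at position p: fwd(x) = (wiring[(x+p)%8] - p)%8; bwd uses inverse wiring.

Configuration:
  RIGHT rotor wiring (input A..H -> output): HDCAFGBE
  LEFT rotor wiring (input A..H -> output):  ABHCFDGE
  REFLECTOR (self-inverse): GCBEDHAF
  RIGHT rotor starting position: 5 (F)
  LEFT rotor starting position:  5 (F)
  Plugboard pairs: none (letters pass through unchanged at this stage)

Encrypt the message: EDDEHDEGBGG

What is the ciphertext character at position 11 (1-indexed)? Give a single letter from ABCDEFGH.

Char 1 ('E'): step: R->6, L=5; E->plug->E->R->E->L->E->refl->D->L'->D->R'->A->plug->A
Char 2 ('D'): step: R->7, L=5; D->plug->D->R->D->L->D->refl->E->L'->E->R'->C->plug->C
Char 3 ('D'): step: R->0, L->6 (L advanced); D->plug->D->R->A->L->A->refl->G->L'->B->R'->G->plug->G
Char 4 ('E'): step: R->1, L=6; E->plug->E->R->F->L->E->refl->D->L'->D->R'->G->plug->G
Char 5 ('H'): step: R->2, L=6; H->plug->H->R->B->L->G->refl->A->L'->A->R'->A->plug->A
Char 6 ('D'): step: R->3, L=6; D->plug->D->R->G->L->H->refl->F->L'->H->R'->H->plug->H
Char 7 ('E'): step: R->4, L=6; E->plug->E->R->D->L->D->refl->E->L'->F->R'->C->plug->C
Char 8 ('G'): step: R->5, L=6; G->plug->G->R->D->L->D->refl->E->L'->F->R'->F->plug->F
Char 9 ('B'): step: R->6, L=6; B->plug->B->R->G->L->H->refl->F->L'->H->R'->G->plug->G
Char 10 ('G'): step: R->7, L=6; G->plug->G->R->H->L->F->refl->H->L'->G->R'->F->plug->F
Char 11 ('G'): step: R->0, L->7 (L advanced); G->plug->G->R->B->L->B->refl->C->L'->C->R'->C->plug->C

C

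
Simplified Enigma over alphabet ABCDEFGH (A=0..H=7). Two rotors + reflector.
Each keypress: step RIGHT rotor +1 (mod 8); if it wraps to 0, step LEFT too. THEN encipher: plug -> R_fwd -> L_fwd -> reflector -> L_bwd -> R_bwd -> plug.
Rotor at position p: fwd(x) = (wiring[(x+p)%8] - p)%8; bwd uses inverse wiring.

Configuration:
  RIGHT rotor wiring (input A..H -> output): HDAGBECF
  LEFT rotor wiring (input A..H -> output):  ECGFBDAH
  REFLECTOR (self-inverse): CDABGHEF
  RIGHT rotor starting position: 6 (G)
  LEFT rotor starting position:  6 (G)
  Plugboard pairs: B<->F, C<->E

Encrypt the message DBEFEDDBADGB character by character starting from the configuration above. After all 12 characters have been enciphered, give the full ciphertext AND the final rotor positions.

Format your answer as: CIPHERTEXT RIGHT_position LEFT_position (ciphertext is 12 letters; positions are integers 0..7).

Answer: ADDAACADECEE 2 0

Derivation:
Char 1 ('D'): step: R->7, L=6; D->plug->D->R->B->L->B->refl->D->L'->G->R'->A->plug->A
Char 2 ('B'): step: R->0, L->7 (L advanced); B->plug->F->R->E->L->G->refl->E->L'->G->R'->D->plug->D
Char 3 ('E'): step: R->1, L=7; E->plug->C->R->F->L->C->refl->A->L'->A->R'->D->plug->D
Char 4 ('F'): step: R->2, L=7; F->plug->B->R->E->L->G->refl->E->L'->G->R'->A->plug->A
Char 5 ('E'): step: R->3, L=7; E->plug->C->R->B->L->F->refl->H->L'->D->R'->A->plug->A
Char 6 ('D'): step: R->4, L=7; D->plug->D->R->B->L->F->refl->H->L'->D->R'->E->plug->C
Char 7 ('D'): step: R->5, L=7; D->plug->D->R->C->L->D->refl->B->L'->H->R'->A->plug->A
Char 8 ('B'): step: R->6, L=7; B->plug->F->R->A->L->A->refl->C->L'->F->R'->D->plug->D
Char 9 ('A'): step: R->7, L=7; A->plug->A->R->G->L->E->refl->G->L'->E->R'->C->plug->E
Char 10 ('D'): step: R->0, L->0 (L advanced); D->plug->D->R->G->L->A->refl->C->L'->B->R'->E->plug->C
Char 11 ('G'): step: R->1, L=0; G->plug->G->R->E->L->B->refl->D->L'->F->R'->C->plug->E
Char 12 ('B'): step: R->2, L=0; B->plug->F->R->D->L->F->refl->H->L'->H->R'->C->plug->E
Final: ciphertext=ADDAACADECEE, RIGHT=2, LEFT=0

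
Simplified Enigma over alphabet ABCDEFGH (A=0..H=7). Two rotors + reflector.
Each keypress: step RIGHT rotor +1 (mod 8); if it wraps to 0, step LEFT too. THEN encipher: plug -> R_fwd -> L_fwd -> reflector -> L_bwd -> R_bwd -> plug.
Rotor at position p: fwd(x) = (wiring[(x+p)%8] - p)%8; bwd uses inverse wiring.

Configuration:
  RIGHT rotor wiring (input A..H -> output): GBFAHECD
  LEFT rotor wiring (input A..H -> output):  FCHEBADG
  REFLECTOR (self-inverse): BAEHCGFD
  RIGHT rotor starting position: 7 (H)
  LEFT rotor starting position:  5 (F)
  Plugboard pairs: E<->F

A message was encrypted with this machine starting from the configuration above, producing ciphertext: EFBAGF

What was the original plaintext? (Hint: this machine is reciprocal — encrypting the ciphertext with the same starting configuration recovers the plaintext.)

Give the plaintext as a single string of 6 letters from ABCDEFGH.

Char 1 ('E'): step: R->0, L->6 (L advanced); E->plug->F->R->E->L->B->refl->A->L'->B->R'->B->plug->B
Char 2 ('F'): step: R->1, L=6; F->plug->E->R->D->L->E->refl->C->L'->H->R'->C->plug->C
Char 3 ('B'): step: R->2, L=6; B->plug->B->R->G->L->D->refl->H->L'->C->R'->D->plug->D
Char 4 ('A'): step: R->3, L=6; A->plug->A->R->F->L->G->refl->F->L'->A->R'->E->plug->F
Char 5 ('G'): step: R->4, L=6; G->plug->G->R->B->L->A->refl->B->L'->E->R'->H->plug->H
Char 6 ('F'): step: R->5, L=6; F->plug->E->R->E->L->B->refl->A->L'->B->R'->D->plug->D

Answer: BCDFHD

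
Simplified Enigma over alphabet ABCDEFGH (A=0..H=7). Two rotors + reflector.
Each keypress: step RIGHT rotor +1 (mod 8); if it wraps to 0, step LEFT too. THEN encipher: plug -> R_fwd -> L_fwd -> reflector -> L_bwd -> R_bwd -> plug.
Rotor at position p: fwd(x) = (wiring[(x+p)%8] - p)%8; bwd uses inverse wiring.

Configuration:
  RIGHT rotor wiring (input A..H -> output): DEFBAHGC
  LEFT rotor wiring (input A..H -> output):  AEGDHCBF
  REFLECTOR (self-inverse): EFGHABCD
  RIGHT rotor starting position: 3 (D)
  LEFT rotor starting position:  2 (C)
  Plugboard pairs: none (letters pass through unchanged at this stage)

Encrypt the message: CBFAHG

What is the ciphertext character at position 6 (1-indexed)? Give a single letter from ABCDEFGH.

Char 1 ('C'): step: R->4, L=2; C->plug->C->R->C->L->F->refl->B->L'->B->R'->G->plug->G
Char 2 ('B'): step: R->5, L=2; B->plug->B->R->B->L->B->refl->F->L'->C->R'->A->plug->A
Char 3 ('F'): step: R->6, L=2; F->plug->F->R->D->L->A->refl->E->L'->A->R'->A->plug->A
Char 4 ('A'): step: R->7, L=2; A->plug->A->R->D->L->A->refl->E->L'->A->R'->G->plug->G
Char 5 ('H'): step: R->0, L->3 (L advanced); H->plug->H->R->C->L->H->refl->D->L'->H->R'->F->plug->F
Char 6 ('G'): step: R->1, L=3; G->plug->G->R->B->L->E->refl->A->L'->A->R'->C->plug->C

C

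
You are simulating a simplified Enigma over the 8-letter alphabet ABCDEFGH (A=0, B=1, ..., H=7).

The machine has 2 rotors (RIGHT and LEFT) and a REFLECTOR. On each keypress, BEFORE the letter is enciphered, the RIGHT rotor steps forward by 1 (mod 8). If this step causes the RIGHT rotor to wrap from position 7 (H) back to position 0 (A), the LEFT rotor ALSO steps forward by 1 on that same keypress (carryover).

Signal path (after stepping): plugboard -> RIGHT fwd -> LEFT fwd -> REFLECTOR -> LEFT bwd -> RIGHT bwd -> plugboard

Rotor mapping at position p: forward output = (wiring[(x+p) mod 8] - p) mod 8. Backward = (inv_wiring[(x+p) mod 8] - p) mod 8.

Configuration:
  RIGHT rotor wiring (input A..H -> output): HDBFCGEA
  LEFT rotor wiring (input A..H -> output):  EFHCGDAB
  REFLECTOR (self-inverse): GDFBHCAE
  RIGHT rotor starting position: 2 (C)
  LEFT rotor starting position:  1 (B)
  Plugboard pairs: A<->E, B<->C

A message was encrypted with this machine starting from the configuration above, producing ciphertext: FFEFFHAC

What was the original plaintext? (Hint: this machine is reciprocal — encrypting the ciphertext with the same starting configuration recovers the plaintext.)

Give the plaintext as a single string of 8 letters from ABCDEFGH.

Char 1 ('F'): step: R->3, L=1; F->plug->F->R->E->L->C->refl->F->L'->D->R'->C->plug->B
Char 2 ('F'): step: R->4, L=1; F->plug->F->R->H->L->D->refl->B->L'->C->R'->B->plug->C
Char 3 ('E'): step: R->5, L=1; E->plug->A->R->B->L->G->refl->A->L'->G->R'->E->plug->A
Char 4 ('F'): step: R->6, L=1; F->plug->F->R->H->L->D->refl->B->L'->C->R'->B->plug->C
Char 5 ('F'): step: R->7, L=1; F->plug->F->R->D->L->F->refl->C->L'->E->R'->C->plug->B
Char 6 ('H'): step: R->0, L->2 (L advanced); H->plug->H->R->A->L->F->refl->C->L'->G->R'->F->plug->F
Char 7 ('A'): step: R->1, L=2; A->plug->E->R->F->L->H->refl->E->L'->C->R'->A->plug->E
Char 8 ('C'): step: R->2, L=2; C->plug->B->R->D->L->B->refl->D->L'->H->R'->A->plug->E

Answer: BCACBFEE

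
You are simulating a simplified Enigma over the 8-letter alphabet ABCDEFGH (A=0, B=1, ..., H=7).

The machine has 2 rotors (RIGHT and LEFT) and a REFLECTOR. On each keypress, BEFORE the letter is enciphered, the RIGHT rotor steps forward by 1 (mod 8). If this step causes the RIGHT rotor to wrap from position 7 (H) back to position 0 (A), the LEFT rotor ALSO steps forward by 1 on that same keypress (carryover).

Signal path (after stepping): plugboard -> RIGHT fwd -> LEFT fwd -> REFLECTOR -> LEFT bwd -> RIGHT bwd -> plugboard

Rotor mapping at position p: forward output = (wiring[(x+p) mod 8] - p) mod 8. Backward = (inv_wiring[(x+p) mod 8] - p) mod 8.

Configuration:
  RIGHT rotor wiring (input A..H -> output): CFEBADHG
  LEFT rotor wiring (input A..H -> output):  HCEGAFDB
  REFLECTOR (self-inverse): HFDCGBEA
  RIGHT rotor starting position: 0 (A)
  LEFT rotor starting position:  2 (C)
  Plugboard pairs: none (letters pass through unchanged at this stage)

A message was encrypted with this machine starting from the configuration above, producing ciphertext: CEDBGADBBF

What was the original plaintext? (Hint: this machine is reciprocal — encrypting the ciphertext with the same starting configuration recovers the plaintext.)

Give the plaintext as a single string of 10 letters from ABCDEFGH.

Char 1 ('C'): step: R->1, L=2; C->plug->C->R->A->L->C->refl->D->L'->D->R'->B->plug->B
Char 2 ('E'): step: R->2, L=2; E->plug->E->R->F->L->H->refl->A->L'->H->R'->B->plug->B
Char 3 ('D'): step: R->3, L=2; D->plug->D->R->E->L->B->refl->F->L'->G->R'->A->plug->A
Char 4 ('B'): step: R->4, L=2; B->plug->B->R->H->L->A->refl->H->L'->F->R'->H->plug->H
Char 5 ('G'): step: R->5, L=2; G->plug->G->R->E->L->B->refl->F->L'->G->R'->A->plug->A
Char 6 ('A'): step: R->6, L=2; A->plug->A->R->B->L->E->refl->G->L'->C->R'->G->plug->G
Char 7 ('D'): step: R->7, L=2; D->plug->D->R->F->L->H->refl->A->L'->H->R'->A->plug->A
Char 8 ('B'): step: R->0, L->3 (L advanced); B->plug->B->R->F->L->E->refl->G->L'->E->R'->C->plug->C
Char 9 ('B'): step: R->1, L=3; B->plug->B->R->D->L->A->refl->H->L'->G->R'->F->plug->F
Char 10 ('F'): step: R->2, L=3; F->plug->F->R->E->L->G->refl->E->L'->F->R'->E->plug->E

Answer: BBAHAGACFE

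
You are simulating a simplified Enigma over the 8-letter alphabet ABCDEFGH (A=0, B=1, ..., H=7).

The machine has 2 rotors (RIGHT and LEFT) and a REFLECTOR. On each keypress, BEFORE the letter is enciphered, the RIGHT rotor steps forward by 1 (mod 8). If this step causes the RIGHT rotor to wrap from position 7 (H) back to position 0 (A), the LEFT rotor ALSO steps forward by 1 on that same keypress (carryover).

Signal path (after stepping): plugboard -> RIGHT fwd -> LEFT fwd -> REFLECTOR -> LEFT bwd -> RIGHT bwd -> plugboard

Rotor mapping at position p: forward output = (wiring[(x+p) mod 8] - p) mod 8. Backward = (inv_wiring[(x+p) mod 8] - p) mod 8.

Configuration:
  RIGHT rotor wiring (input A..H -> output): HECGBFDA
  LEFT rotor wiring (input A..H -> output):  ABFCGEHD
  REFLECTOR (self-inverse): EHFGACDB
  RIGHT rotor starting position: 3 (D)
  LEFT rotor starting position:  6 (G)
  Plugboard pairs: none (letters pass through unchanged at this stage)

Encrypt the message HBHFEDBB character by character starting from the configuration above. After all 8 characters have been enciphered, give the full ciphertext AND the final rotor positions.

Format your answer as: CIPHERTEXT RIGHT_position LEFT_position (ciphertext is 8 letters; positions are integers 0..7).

Answer: BFGAFGDC 3 7

Derivation:
Char 1 ('H'): step: R->4, L=6; H->plug->H->R->C->L->C->refl->F->L'->B->R'->B->plug->B
Char 2 ('B'): step: R->5, L=6; B->plug->B->R->G->L->A->refl->E->L'->F->R'->F->plug->F
Char 3 ('H'): step: R->6, L=6; H->plug->H->R->H->L->G->refl->D->L'->D->R'->G->plug->G
Char 4 ('F'): step: R->7, L=6; F->plug->F->R->C->L->C->refl->F->L'->B->R'->A->plug->A
Char 5 ('E'): step: R->0, L->7 (L advanced); E->plug->E->R->B->L->B->refl->H->L'->F->R'->F->plug->F
Char 6 ('D'): step: R->1, L=7; D->plug->D->R->A->L->E->refl->A->L'->H->R'->G->plug->G
Char 7 ('B'): step: R->2, L=7; B->plug->B->R->E->L->D->refl->G->L'->D->R'->D->plug->D
Char 8 ('B'): step: R->3, L=7; B->plug->B->R->G->L->F->refl->C->L'->C->R'->C->plug->C
Final: ciphertext=BFGAFGDC, RIGHT=3, LEFT=7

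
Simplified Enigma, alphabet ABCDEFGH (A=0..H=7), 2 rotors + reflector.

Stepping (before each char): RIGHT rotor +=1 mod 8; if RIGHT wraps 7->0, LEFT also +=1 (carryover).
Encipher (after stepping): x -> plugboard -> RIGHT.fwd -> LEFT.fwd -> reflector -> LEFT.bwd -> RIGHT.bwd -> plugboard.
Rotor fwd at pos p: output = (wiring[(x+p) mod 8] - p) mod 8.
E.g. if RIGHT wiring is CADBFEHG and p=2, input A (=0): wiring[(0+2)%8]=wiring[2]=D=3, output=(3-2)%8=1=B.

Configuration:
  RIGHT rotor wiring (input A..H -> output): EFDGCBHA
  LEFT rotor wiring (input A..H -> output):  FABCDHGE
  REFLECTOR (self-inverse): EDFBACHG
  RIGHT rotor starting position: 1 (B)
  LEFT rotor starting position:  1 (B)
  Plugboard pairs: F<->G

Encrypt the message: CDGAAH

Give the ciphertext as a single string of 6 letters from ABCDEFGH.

Answer: BHFEDD

Derivation:
Char 1 ('C'): step: R->2, L=1; C->plug->C->R->A->L->H->refl->G->L'->E->R'->B->plug->B
Char 2 ('D'): step: R->3, L=1; D->plug->D->R->E->L->G->refl->H->L'->A->R'->H->plug->H
Char 3 ('G'): step: R->4, L=1; G->plug->F->R->B->L->A->refl->E->L'->H->R'->G->plug->F
Char 4 ('A'): step: R->5, L=1; A->plug->A->R->E->L->G->refl->H->L'->A->R'->E->plug->E
Char 5 ('A'): step: R->6, L=1; A->plug->A->R->B->L->A->refl->E->L'->H->R'->D->plug->D
Char 6 ('H'): step: R->7, L=1; H->plug->H->R->A->L->H->refl->G->L'->E->R'->D->plug->D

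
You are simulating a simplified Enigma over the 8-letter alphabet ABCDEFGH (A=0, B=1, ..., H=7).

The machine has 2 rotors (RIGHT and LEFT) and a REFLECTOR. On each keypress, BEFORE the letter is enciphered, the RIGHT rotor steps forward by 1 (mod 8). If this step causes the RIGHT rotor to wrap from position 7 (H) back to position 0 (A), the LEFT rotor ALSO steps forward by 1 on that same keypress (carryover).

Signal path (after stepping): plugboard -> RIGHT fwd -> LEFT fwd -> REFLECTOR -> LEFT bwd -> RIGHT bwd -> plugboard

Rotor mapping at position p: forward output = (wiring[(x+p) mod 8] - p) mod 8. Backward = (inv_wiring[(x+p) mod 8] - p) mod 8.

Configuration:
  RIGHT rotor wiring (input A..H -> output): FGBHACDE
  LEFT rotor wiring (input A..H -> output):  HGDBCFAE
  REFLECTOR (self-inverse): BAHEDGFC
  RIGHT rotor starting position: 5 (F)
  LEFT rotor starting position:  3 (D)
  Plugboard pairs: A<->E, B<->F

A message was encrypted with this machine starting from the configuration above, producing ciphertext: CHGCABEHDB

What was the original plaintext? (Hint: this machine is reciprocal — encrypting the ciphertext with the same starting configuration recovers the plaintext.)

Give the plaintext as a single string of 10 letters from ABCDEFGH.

Answer: HCCEGEBACG

Derivation:
Char 1 ('C'): step: R->6, L=3; C->plug->C->R->H->L->A->refl->B->L'->E->R'->H->plug->H
Char 2 ('H'): step: R->7, L=3; H->plug->H->R->E->L->B->refl->A->L'->H->R'->C->plug->C
Char 3 ('G'): step: R->0, L->4 (L advanced); G->plug->G->R->D->L->A->refl->B->L'->B->R'->C->plug->C
Char 4 ('C'): step: R->1, L=4; C->plug->C->R->G->L->H->refl->C->L'->F->R'->A->plug->E
Char 5 ('A'): step: R->2, L=4; A->plug->E->R->B->L->B->refl->A->L'->D->R'->G->plug->G
Char 6 ('B'): step: R->3, L=4; B->plug->F->R->C->L->E->refl->D->L'->E->R'->A->plug->E
Char 7 ('E'): step: R->4, L=4; E->plug->A->R->E->L->D->refl->E->L'->C->R'->F->plug->B
Char 8 ('H'): step: R->5, L=4; H->plug->H->R->D->L->A->refl->B->L'->B->R'->E->plug->A
Char 9 ('D'): step: R->6, L=4; D->plug->D->R->A->L->G->refl->F->L'->H->R'->C->plug->C
Char 10 ('B'): step: R->7, L=4; B->plug->F->R->B->L->B->refl->A->L'->D->R'->G->plug->G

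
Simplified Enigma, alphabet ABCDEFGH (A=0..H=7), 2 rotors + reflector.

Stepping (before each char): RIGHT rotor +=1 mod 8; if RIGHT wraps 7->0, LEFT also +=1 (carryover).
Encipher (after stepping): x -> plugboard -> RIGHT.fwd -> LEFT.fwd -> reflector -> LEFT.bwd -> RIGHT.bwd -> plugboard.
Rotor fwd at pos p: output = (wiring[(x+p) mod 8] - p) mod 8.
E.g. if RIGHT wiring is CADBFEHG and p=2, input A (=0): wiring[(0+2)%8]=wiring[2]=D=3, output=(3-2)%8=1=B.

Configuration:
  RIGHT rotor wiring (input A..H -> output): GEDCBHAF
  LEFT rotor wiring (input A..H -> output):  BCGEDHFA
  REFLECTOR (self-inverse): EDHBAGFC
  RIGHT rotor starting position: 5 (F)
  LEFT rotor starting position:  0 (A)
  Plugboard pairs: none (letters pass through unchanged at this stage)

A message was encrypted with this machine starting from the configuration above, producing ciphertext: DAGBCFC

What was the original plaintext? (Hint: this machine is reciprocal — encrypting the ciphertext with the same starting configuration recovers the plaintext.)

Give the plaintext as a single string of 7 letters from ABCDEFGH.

Answer: AFDDDBD

Derivation:
Char 1 ('D'): step: R->6, L=0; D->plug->D->R->G->L->F->refl->G->L'->C->R'->A->plug->A
Char 2 ('A'): step: R->7, L=0; A->plug->A->R->G->L->F->refl->G->L'->C->R'->F->plug->F
Char 3 ('G'): step: R->0, L->1 (L advanced); G->plug->G->R->A->L->B->refl->D->L'->C->R'->D->plug->D
Char 4 ('B'): step: R->1, L=1; B->plug->B->R->C->L->D->refl->B->L'->A->R'->D->plug->D
Char 5 ('C'): step: R->2, L=1; C->plug->C->R->H->L->A->refl->E->L'->F->R'->D->plug->D
Char 6 ('F'): step: R->3, L=1; F->plug->F->R->D->L->C->refl->H->L'->G->R'->B->plug->B
Char 7 ('C'): step: R->4, L=1; C->plug->C->R->E->L->G->refl->F->L'->B->R'->D->plug->D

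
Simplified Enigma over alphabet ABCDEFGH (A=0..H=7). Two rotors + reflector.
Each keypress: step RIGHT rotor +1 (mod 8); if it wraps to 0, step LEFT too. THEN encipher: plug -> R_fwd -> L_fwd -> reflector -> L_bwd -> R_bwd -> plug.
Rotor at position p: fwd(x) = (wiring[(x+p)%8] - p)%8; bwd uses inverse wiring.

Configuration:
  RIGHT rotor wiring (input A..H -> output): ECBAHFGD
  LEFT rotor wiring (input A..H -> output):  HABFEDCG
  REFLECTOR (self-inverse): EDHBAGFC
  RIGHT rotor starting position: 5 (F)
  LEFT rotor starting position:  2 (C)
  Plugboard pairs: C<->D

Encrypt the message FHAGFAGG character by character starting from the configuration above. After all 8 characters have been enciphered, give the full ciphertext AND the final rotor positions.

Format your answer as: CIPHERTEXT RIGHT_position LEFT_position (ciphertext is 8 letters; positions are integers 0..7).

Answer: AGDFEDDA 5 3

Derivation:
Char 1 ('F'): step: R->6, L=2; F->plug->F->R->C->L->C->refl->H->L'->A->R'->A->plug->A
Char 2 ('H'): step: R->7, L=2; H->plug->H->R->H->L->G->refl->F->L'->G->R'->G->plug->G
Char 3 ('A'): step: R->0, L->3 (L advanced); A->plug->A->R->E->L->D->refl->B->L'->B->R'->C->plug->D
Char 4 ('G'): step: R->1, L=3; G->plug->G->R->C->L->A->refl->E->L'->F->R'->F->plug->F
Char 5 ('F'): step: R->2, L=3; F->plug->F->R->B->L->B->refl->D->L'->E->R'->E->plug->E
Char 6 ('A'): step: R->3, L=3; A->plug->A->R->F->L->E->refl->A->L'->C->R'->C->plug->D
Char 7 ('G'): step: R->4, L=3; G->plug->G->R->F->L->E->refl->A->L'->C->R'->C->plug->D
Char 8 ('G'): step: R->5, L=3; G->plug->G->R->D->L->H->refl->C->L'->A->R'->A->plug->A
Final: ciphertext=AGDFEDDA, RIGHT=5, LEFT=3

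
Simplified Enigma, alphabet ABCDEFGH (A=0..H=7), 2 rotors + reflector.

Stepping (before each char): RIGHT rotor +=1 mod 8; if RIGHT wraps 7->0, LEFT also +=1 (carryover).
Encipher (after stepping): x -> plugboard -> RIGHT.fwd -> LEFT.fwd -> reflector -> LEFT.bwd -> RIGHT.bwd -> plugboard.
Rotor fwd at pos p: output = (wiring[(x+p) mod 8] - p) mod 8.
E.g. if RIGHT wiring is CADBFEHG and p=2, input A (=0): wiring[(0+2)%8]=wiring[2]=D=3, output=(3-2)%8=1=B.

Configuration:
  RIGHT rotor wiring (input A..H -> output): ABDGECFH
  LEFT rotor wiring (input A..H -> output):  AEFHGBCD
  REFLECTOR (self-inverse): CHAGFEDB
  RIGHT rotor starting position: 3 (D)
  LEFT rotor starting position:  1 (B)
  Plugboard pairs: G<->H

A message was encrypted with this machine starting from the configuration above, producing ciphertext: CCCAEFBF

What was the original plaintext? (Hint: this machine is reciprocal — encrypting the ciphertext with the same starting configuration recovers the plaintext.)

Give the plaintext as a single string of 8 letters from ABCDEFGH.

Char 1 ('C'): step: R->4, L=1; C->plug->C->R->B->L->E->refl->F->L'->D->R'->D->plug->D
Char 2 ('C'): step: R->5, L=1; C->plug->C->R->C->L->G->refl->D->L'->A->R'->B->plug->B
Char 3 ('C'): step: R->6, L=1; C->plug->C->R->C->L->G->refl->D->L'->A->R'->F->plug->F
Char 4 ('A'): step: R->7, L=1; A->plug->A->R->A->L->D->refl->G->L'->C->R'->C->plug->C
Char 5 ('E'): step: R->0, L->2 (L advanced); E->plug->E->R->E->L->A->refl->C->L'->H->R'->H->plug->G
Char 6 ('F'): step: R->1, L=2; F->plug->F->R->E->L->A->refl->C->L'->H->R'->H->plug->G
Char 7 ('B'): step: R->2, L=2; B->plug->B->R->E->L->A->refl->C->L'->H->R'->H->plug->G
Char 8 ('F'): step: R->3, L=2; F->plug->F->R->F->L->B->refl->H->L'->D->R'->A->plug->A

Answer: DBFCGGGA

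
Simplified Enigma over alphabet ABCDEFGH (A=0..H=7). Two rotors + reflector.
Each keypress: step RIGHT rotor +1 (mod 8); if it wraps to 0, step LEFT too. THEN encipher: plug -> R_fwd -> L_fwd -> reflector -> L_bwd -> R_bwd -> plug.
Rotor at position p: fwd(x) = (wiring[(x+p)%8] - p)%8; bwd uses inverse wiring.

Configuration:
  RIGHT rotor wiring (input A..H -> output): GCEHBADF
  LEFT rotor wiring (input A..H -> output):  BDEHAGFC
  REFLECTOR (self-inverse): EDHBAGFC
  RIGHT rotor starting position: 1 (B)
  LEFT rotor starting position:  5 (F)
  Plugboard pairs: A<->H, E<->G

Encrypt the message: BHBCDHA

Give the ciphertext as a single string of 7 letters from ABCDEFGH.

Char 1 ('B'): step: R->2, L=5; B->plug->B->R->F->L->H->refl->C->L'->G->R'->D->plug->D
Char 2 ('H'): step: R->3, L=5; H->plug->A->R->E->L->G->refl->F->L'->C->R'->E->plug->G
Char 3 ('B'): step: R->4, L=5; B->plug->B->R->E->L->G->refl->F->L'->C->R'->E->plug->G
Char 4 ('C'): step: R->5, L=5; C->plug->C->R->A->L->B->refl->D->L'->H->R'->F->plug->F
Char 5 ('D'): step: R->6, L=5; D->plug->D->R->E->L->G->refl->F->L'->C->R'->H->plug->A
Char 6 ('H'): step: R->7, L=5; H->plug->A->R->G->L->C->refl->H->L'->F->R'->D->plug->D
Char 7 ('A'): step: R->0, L->6 (L advanced); A->plug->H->R->F->L->B->refl->D->L'->C->R'->B->plug->B

Answer: DGGFADB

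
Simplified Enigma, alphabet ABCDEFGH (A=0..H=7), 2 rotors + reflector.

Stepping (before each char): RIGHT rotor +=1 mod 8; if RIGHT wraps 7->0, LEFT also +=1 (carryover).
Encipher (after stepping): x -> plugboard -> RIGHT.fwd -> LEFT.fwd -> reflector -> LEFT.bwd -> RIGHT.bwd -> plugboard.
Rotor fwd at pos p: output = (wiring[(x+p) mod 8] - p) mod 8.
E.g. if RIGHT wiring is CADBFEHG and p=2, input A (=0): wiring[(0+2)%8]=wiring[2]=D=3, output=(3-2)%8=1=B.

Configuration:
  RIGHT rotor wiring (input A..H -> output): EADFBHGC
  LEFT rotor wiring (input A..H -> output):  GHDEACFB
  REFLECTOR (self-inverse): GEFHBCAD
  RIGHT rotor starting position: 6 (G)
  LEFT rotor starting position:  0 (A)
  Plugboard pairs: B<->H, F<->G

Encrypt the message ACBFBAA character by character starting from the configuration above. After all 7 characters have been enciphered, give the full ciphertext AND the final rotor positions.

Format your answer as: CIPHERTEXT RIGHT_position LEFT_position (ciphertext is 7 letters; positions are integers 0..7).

Char 1 ('A'): step: R->7, L=0; A->plug->A->R->D->L->E->refl->B->L'->H->R'->H->plug->B
Char 2 ('C'): step: R->0, L->1 (L advanced); C->plug->C->R->D->L->H->refl->D->L'->C->R'->H->plug->B
Char 3 ('B'): step: R->1, L=1; B->plug->H->R->D->L->H->refl->D->L'->C->R'->B->plug->H
Char 4 ('F'): step: R->2, L=1; F->plug->G->R->C->L->D->refl->H->L'->D->R'->B->plug->H
Char 5 ('B'): step: R->3, L=1; B->plug->H->R->A->L->G->refl->A->L'->G->R'->B->plug->H
Char 6 ('A'): step: R->4, L=1; A->plug->A->R->F->L->E->refl->B->L'->E->R'->F->plug->G
Char 7 ('A'): step: R->5, L=1; A->plug->A->R->C->L->D->refl->H->L'->D->R'->E->plug->E
Final: ciphertext=BBHHHGE, RIGHT=5, LEFT=1

Answer: BBHHHGE 5 1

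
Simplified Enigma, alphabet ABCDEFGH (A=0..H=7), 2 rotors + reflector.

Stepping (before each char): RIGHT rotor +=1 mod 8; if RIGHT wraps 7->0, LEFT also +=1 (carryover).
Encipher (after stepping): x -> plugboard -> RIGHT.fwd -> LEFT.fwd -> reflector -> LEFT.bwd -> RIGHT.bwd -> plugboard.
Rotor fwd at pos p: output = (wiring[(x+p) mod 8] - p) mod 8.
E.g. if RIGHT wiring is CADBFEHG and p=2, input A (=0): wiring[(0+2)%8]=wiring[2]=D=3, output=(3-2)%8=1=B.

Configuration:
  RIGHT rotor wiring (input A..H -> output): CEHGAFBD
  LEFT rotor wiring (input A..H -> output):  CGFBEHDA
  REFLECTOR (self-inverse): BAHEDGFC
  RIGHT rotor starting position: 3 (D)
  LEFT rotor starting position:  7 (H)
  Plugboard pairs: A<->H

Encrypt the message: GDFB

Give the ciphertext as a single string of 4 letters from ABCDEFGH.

Answer: CADC

Derivation:
Char 1 ('G'): step: R->4, L=7; G->plug->G->R->D->L->G->refl->F->L'->F->R'->C->plug->C
Char 2 ('D'): step: R->5, L=7; D->plug->D->R->F->L->F->refl->G->L'->D->R'->H->plug->A
Char 3 ('F'): step: R->6, L=7; F->plug->F->R->A->L->B->refl->A->L'->G->R'->D->plug->D
Char 4 ('B'): step: R->7, L=7; B->plug->B->R->D->L->G->refl->F->L'->F->R'->C->plug->C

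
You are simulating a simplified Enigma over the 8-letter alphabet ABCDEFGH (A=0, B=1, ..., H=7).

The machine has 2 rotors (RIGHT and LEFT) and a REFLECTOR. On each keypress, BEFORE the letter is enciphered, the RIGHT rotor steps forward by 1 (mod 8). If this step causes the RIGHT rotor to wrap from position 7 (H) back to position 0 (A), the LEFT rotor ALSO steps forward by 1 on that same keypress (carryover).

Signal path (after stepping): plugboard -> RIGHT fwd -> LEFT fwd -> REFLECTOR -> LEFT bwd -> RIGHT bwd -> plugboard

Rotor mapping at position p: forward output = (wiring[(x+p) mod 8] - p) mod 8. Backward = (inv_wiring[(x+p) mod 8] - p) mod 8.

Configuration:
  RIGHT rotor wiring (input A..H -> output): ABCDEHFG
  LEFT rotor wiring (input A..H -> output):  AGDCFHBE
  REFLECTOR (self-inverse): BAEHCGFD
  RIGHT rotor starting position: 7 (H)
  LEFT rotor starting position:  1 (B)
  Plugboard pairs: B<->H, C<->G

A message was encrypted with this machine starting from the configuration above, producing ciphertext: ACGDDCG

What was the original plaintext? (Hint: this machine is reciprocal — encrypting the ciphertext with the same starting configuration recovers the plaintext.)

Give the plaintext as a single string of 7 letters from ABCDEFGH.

Char 1 ('A'): step: R->0, L->2 (L advanced); A->plug->A->R->A->L->B->refl->A->L'->B->R'->B->plug->H
Char 2 ('C'): step: R->1, L=2; C->plug->G->R->F->L->C->refl->E->L'->H->R'->H->plug->B
Char 3 ('G'): step: R->2, L=2; G->plug->C->R->C->L->D->refl->H->L'->E->R'->F->plug->F
Char 4 ('D'): step: R->3, L=2; D->plug->D->R->C->L->D->refl->H->L'->E->R'->C->plug->G
Char 5 ('D'): step: R->4, L=2; D->plug->D->R->C->L->D->refl->H->L'->E->R'->E->plug->E
Char 6 ('C'): step: R->5, L=2; C->plug->G->R->G->L->G->refl->F->L'->D->R'->D->plug->D
Char 7 ('G'): step: R->6, L=2; G->plug->C->R->C->L->D->refl->H->L'->E->R'->E->plug->E

Answer: HBFGEDE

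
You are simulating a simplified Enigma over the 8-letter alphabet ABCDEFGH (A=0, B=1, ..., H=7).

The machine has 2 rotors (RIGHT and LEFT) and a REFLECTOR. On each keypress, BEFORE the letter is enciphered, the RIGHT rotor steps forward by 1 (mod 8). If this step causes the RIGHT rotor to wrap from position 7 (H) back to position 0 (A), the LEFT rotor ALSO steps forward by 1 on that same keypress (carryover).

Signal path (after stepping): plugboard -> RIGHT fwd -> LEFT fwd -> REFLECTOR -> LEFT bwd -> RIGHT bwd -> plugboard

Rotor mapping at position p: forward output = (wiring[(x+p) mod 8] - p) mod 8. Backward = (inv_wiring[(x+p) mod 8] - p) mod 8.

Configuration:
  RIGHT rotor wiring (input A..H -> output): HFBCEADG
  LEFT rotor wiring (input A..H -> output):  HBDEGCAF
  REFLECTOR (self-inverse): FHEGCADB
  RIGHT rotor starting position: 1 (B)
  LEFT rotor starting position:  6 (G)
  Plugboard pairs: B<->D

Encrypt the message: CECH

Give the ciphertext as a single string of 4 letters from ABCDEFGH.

Char 1 ('C'): step: R->2, L=6; C->plug->C->R->C->L->B->refl->H->L'->B->R'->E->plug->E
Char 2 ('E'): step: R->3, L=6; E->plug->E->R->D->L->D->refl->G->L'->F->R'->C->plug->C
Char 3 ('C'): step: R->4, L=6; C->plug->C->R->H->L->E->refl->C->L'->A->R'->A->plug->A
Char 4 ('H'): step: R->5, L=6; H->plug->H->R->H->L->E->refl->C->L'->A->R'->E->plug->E

Answer: ECAE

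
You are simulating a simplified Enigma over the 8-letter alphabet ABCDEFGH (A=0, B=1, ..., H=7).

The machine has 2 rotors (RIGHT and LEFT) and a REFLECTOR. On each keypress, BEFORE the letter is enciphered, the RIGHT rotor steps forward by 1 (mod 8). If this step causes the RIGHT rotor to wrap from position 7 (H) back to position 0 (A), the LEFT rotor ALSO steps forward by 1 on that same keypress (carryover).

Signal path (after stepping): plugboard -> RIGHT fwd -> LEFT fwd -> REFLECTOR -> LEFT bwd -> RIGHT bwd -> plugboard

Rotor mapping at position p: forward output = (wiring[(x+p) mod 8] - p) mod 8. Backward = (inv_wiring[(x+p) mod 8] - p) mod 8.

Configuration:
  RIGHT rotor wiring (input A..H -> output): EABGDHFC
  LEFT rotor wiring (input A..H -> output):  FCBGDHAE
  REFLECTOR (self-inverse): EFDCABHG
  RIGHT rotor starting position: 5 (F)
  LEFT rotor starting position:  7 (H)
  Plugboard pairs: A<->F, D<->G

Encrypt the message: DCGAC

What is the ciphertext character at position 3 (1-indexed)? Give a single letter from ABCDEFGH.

Char 1 ('D'): step: R->6, L=7; D->plug->G->R->F->L->E->refl->A->L'->G->R'->C->plug->C
Char 2 ('C'): step: R->7, L=7; C->plug->C->R->B->L->G->refl->H->L'->E->R'->F->plug->A
Char 3 ('G'): step: R->0, L->0 (L advanced); G->plug->D->R->G->L->A->refl->E->L'->H->R'->F->plug->A

A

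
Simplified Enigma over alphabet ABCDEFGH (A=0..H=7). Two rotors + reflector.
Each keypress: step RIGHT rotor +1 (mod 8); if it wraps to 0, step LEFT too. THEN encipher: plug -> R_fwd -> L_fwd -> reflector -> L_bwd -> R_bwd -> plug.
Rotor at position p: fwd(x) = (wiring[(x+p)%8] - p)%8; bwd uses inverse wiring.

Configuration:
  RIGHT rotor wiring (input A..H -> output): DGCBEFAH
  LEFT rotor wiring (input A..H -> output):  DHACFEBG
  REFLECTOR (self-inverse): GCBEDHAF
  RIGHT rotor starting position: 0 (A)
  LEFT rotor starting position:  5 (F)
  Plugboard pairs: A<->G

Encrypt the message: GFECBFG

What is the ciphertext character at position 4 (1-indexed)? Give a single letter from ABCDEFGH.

Char 1 ('G'): step: R->1, L=5; G->plug->A->R->F->L->D->refl->E->L'->B->R'->B->plug->B
Char 2 ('F'): step: R->2, L=5; F->plug->F->R->F->L->D->refl->E->L'->B->R'->G->plug->A
Char 3 ('E'): step: R->3, L=5; E->plug->E->R->E->L->C->refl->B->L'->C->R'->C->plug->C
Char 4 ('C'): step: R->4, L=5; C->plug->C->R->E->L->C->refl->B->L'->C->R'->F->plug->F

F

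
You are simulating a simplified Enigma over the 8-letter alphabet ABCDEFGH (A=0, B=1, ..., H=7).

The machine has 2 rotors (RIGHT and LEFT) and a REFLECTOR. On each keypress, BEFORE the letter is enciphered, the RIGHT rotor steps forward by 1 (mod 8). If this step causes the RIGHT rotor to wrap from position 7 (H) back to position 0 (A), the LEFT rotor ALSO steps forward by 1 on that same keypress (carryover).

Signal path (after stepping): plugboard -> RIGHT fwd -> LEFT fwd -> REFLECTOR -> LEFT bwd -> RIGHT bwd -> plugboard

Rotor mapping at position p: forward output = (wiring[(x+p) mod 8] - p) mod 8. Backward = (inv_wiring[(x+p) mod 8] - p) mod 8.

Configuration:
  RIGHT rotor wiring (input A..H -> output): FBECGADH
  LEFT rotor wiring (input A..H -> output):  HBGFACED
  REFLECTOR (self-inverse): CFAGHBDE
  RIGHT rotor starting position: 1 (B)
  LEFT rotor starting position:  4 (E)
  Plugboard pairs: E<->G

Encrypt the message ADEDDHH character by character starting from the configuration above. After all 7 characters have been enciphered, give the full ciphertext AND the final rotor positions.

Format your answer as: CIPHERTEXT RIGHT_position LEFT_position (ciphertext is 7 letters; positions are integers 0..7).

Char 1 ('A'): step: R->2, L=4; A->plug->A->R->C->L->A->refl->C->L'->G->R'->D->plug->D
Char 2 ('D'): step: R->3, L=4; D->plug->D->R->A->L->E->refl->H->L'->D->R'->B->plug->B
Char 3 ('E'): step: R->4, L=4; E->plug->G->R->A->L->E->refl->H->L'->D->R'->D->plug->D
Char 4 ('D'): step: R->5, L=4; D->plug->D->R->A->L->E->refl->H->L'->D->R'->A->plug->A
Char 5 ('D'): step: R->6, L=4; D->plug->D->R->D->L->H->refl->E->L'->A->R'->G->plug->E
Char 6 ('H'): step: R->7, L=4; H->plug->H->R->E->L->D->refl->G->L'->B->R'->G->plug->E
Char 7 ('H'): step: R->0, L->5 (L advanced); H->plug->H->R->H->L->D->refl->G->L'->C->R'->D->plug->D
Final: ciphertext=DBDAEED, RIGHT=0, LEFT=5

Answer: DBDAEED 0 5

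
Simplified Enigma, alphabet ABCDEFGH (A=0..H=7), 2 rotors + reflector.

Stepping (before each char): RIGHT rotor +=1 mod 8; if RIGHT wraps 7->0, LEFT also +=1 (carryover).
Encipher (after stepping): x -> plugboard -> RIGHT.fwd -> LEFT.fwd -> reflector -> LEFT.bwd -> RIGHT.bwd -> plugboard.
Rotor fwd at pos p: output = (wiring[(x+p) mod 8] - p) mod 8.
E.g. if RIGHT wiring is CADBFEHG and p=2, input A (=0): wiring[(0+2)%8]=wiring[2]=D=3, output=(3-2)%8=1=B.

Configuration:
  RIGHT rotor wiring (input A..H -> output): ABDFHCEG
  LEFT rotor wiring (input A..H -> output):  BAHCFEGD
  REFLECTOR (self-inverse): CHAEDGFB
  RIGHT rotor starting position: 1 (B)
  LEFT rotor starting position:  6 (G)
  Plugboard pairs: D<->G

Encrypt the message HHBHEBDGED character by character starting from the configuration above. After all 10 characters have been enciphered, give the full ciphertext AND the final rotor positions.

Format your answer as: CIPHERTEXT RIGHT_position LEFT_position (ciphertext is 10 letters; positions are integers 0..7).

Char 1 ('H'): step: R->2, L=6; H->plug->H->R->H->L->G->refl->F->L'->B->R'->A->plug->A
Char 2 ('H'): step: R->3, L=6; H->plug->H->R->A->L->A->refl->C->L'->D->R'->E->plug->E
Char 3 ('B'): step: R->4, L=6; B->plug->B->R->G->L->H->refl->B->L'->E->R'->E->plug->E
Char 4 ('H'): step: R->5, L=6; H->plug->H->R->C->L->D->refl->E->L'->F->R'->A->plug->A
Char 5 ('E'): step: R->6, L=6; E->plug->E->R->F->L->E->refl->D->L'->C->R'->C->plug->C
Char 6 ('B'): step: R->7, L=6; B->plug->B->R->B->L->F->refl->G->L'->H->R'->A->plug->A
Char 7 ('D'): step: R->0, L->7 (L advanced); D->plug->G->R->E->L->D->refl->E->L'->A->R'->A->plug->A
Char 8 ('G'): step: R->1, L=7; G->plug->D->R->G->L->F->refl->G->L'->F->R'->G->plug->D
Char 9 ('E'): step: R->2, L=7; E->plug->E->R->C->L->B->refl->H->L'->H->R'->H->plug->H
Char 10 ('D'): step: R->3, L=7; D->plug->G->R->G->L->F->refl->G->L'->F->R'->F->plug->F
Final: ciphertext=AEEACAADHF, RIGHT=3, LEFT=7

Answer: AEEACAADHF 3 7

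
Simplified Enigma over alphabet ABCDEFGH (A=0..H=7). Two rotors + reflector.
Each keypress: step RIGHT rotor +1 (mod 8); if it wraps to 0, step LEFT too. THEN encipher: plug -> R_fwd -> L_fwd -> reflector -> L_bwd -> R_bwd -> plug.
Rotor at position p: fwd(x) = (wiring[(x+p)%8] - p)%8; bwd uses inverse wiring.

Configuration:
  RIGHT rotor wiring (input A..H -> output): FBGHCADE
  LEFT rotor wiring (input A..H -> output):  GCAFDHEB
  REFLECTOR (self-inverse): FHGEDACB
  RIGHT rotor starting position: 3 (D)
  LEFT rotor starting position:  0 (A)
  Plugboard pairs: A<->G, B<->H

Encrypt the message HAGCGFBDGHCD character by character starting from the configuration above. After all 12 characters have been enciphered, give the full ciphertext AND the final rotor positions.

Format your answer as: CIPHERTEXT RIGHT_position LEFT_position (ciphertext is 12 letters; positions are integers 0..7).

Char 1 ('H'): step: R->4, L=0; H->plug->B->R->E->L->D->refl->E->L'->G->R'->A->plug->G
Char 2 ('A'): step: R->5, L=0; A->plug->G->R->C->L->A->refl->F->L'->D->R'->A->plug->G
Char 3 ('G'): step: R->6, L=0; G->plug->A->R->F->L->H->refl->B->L'->H->R'->C->plug->C
Char 4 ('C'): step: R->7, L=0; C->plug->C->R->C->L->A->refl->F->L'->D->R'->F->plug->F
Char 5 ('G'): step: R->0, L->1 (L advanced); G->plug->A->R->F->L->D->refl->E->L'->C->R'->E->plug->E
Char 6 ('F'): step: R->1, L=1; F->plug->F->R->C->L->E->refl->D->L'->F->R'->B->plug->H
Char 7 ('B'): step: R->2, L=1; B->plug->H->R->H->L->F->refl->A->L'->G->R'->D->plug->D
Char 8 ('D'): step: R->3, L=1; D->plug->D->R->A->L->B->refl->H->L'->B->R'->E->plug->E
Char 9 ('G'): step: R->4, L=1; G->plug->A->R->G->L->A->refl->F->L'->H->R'->C->plug->C
Char 10 ('H'): step: R->5, L=1; H->plug->B->R->G->L->A->refl->F->L'->H->R'->C->plug->C
Char 11 ('C'): step: R->6, L=1; C->plug->C->R->H->L->F->refl->A->L'->G->R'->B->plug->H
Char 12 ('D'): step: R->7, L=1; D->plug->D->R->H->L->F->refl->A->L'->G->R'->B->plug->H
Final: ciphertext=GGCFEHDECCHH, RIGHT=7, LEFT=1

Answer: GGCFEHDECCHH 7 1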